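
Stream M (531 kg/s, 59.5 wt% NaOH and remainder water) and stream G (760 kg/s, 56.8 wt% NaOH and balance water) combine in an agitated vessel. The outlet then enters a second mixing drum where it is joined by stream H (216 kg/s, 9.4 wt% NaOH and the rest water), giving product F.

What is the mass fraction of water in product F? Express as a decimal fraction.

0.4904

Overall, product flow = 1507 kg/s.
water in = 531×0.405 + 760×0.432 + 216×0.906 = 739.07 kg/s.
water fraction in F = 0.4904.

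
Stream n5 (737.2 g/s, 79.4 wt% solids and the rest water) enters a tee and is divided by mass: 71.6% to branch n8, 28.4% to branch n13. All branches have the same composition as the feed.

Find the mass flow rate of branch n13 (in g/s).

Branch n13 flow = 0.284×737.2 = 209.36 g/s.

209.4 g/s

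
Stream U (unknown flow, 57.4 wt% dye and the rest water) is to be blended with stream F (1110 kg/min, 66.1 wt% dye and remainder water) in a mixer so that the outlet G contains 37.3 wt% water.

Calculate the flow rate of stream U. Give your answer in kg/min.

Let U be the unknown flow. Total out = 1110 + U.
water balance: 376.29 + 0.426·U = 0.373·(1110 + U)
(0.426 − 0.373)·U = 0.373×1110 − 376.29 = 37.74
U = 37.74 / 0.053 = 712.08 kg/min

712.1 kg/min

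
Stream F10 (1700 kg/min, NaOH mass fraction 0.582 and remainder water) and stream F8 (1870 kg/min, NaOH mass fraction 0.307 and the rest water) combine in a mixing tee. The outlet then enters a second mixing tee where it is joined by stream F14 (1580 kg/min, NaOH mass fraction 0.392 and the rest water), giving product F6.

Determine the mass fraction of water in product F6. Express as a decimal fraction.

0.576

Overall, product flow = 5150 kg/min.
water in = 1700×0.418 + 1870×0.693 + 1580×0.608 = 2967.1 kg/min.
water fraction in F6 = 0.576.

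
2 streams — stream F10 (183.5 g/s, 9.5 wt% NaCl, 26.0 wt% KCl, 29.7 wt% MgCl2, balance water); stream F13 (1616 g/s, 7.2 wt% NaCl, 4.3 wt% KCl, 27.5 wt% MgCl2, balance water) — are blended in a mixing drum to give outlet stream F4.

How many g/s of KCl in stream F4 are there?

KCl out = KCl in = 183.5×0.260 + 1616×0.043 = 117.2 g/s.

117.2 g/s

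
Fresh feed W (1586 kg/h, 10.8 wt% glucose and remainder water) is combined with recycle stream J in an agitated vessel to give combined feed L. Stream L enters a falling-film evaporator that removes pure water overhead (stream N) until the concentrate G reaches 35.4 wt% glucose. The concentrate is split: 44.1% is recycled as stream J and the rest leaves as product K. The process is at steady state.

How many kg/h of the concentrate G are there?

Overall glucose balance (none leaves overhead): glucose in fresh feed = glucose in product, i.e. 1586×0.108 = (1−0.441)·G·0.354.
G = 171.29/(0.354×0.559) = 865.59 kg/h.

865.6 kg/h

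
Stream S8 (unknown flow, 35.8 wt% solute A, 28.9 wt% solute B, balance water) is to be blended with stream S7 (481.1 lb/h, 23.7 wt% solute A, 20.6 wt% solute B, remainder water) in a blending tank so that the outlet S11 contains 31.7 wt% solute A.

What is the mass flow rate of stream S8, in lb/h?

938.7 lb/h

Let S8 be the unknown flow. Total out = 481.1 + S8.
solute A balance: 114.02 + 0.358·S8 = 0.317·(481.1 + S8)
(0.358 − 0.317)·S8 = 0.317×481.1 − 114.02 = 38.488
S8 = 38.488 / 0.041 = 938.73 lb/h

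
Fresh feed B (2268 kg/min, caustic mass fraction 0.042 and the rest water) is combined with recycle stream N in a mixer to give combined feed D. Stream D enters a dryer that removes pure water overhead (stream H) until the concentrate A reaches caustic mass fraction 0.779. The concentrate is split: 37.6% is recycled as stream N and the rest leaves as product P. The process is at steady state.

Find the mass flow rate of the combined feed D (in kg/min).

2342 kg/min

Overall caustic balance (none leaves overhead): caustic in fresh feed = caustic in product, i.e. 2268×0.042 = (1−0.376)·A·0.779.
A = 95.256/(0.779×0.624) = 195.96 kg/min.
Recycle N = 0.376×195.96 = 73.681 kg/min.
Combined feed D = 2268 + 73.681 = 2341.7 kg/min.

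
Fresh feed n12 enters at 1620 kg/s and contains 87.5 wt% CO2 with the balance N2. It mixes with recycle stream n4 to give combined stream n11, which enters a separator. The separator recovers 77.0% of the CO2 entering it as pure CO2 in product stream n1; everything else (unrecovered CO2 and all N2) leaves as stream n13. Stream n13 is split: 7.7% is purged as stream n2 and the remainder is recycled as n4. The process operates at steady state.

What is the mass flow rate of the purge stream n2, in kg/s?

N2 enters only via n12 and leaves only via the purge: 1620×0.125 = 0.077×(N2 in n13), and the separator passes all N2, so N2 in n11 = N2 in n13 = 2629.9 kg/s.
CO2 in n11: m_A = 1620×0.875 + (1−0.077)·(1−0.770)·m_A, so m_A = 1417.5/0.7877 = 1799.5 kg/s.
n13 = (1−0.770)×1799.5 + 2629.9 = 3043.8 kg/s.
Purge n2 = 0.077×3043.8 = 234.37 kg/s.

234.4 kg/s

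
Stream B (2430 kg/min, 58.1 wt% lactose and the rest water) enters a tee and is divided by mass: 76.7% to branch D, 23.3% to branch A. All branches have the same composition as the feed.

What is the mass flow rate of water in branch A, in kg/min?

237.2 kg/min

Branch A total = 0.233×2430 = 566.19 kg/min.
water in A = 0.419×566.19 = 237.23 kg/min.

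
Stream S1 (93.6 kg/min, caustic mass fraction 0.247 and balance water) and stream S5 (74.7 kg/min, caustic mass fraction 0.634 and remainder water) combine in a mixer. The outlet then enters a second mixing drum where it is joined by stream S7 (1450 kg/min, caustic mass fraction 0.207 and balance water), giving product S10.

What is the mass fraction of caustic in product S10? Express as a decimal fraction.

0.229

Overall, product flow = 1618.3 kg/min.
caustic in = 93.6×0.247 + 74.7×0.634 + 1450×0.207 = 370.63 kg/min.
caustic fraction in S10 = 0.229.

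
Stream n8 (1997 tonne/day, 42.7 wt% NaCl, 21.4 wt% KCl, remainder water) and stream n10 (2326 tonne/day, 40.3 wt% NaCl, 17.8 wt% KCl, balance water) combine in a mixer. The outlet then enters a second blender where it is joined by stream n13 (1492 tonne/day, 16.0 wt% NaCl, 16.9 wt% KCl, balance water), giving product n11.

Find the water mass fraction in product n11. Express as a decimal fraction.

0.4631

Overall, product flow = 5815 tonne/day.
water in = 1997×0.359 + 2326×0.419 + 1492×0.671 = 2692.6 tonne/day.
water fraction in n11 = 0.4631.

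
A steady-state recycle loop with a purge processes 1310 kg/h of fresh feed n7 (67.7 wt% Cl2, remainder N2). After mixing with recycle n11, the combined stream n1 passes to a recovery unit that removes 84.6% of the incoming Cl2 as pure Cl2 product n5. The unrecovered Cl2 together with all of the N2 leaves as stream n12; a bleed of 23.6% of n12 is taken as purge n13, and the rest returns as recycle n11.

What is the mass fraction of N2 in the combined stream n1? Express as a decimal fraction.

N2 enters only via n7 and leaves only via the purge: 1310×0.323 = 0.236×(N2 in n12), and the recovery unit passes all N2, so N2 in n1 = N2 in n12 = 1792.9 kg/h.
Cl2 in n1: m_A = 1310×0.677 + (1−0.236)·(1−0.846)·m_A, so m_A = 886.87/0.8823 = 1005.1 kg/h.
n1 = 1005.1 + 1792.9 = 2798.1 kg/h.
N2 fraction in n1 = 1792.9/2798.1 = 0.641.

0.641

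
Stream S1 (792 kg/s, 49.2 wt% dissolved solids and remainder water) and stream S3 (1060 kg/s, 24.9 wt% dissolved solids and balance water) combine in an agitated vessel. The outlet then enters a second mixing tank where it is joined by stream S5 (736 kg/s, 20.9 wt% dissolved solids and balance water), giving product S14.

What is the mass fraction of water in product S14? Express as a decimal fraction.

0.688

Overall, product flow = 2588 kg/s.
water in = 792×0.508 + 1060×0.751 + 736×0.791 = 1780.6 kg/s.
water fraction in S14 = 0.688.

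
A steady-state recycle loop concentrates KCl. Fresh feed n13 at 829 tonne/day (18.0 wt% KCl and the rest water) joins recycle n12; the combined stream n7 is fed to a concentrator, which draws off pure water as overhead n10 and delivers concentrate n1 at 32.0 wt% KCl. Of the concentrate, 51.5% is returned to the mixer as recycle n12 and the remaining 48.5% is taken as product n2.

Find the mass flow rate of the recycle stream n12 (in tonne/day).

Overall KCl balance (none leaves overhead): KCl in fresh feed = KCl in product, i.e. 829×0.180 = (1−0.515)·n1·0.320.
n1 = 149.22/(0.320×0.485) = 961.47 tonne/day.
Recycle n12 = 0.515×961.47 = 495.16 tonne/day.

495.2 tonne/day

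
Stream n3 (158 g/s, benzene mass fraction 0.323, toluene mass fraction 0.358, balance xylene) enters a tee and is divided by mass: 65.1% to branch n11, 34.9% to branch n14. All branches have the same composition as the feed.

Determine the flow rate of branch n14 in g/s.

Branch n14 flow = 0.349×158 = 55.142 g/s.

55.14 g/s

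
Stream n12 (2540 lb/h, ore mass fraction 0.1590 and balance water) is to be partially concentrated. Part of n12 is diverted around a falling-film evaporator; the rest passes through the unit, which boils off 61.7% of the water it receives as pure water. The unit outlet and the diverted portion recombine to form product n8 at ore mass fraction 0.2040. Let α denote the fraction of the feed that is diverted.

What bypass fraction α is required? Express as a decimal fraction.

0.575

All 2540×0.159 = 403.86 lb/h of ore reaches n8, so n8 = 403.86/0.204 = 1979.7 lb/h and vapour = 560.29 lb/h.
The evaporator receives (1−α)·2540 of feed at 0.841 water and removes 0.617 of that water:
0.617×0.841×(1−α)×2540 = 560.29
(1−α) = 560.29/1318 = 0.4251;  α = 0.5749.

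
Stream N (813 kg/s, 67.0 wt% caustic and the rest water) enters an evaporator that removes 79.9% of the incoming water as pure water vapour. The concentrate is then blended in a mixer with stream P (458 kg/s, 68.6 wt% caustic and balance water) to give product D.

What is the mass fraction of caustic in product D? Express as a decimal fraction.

0.813

Vapour removed = 0.799×0.330×813 = 214.36 kg/s; concentrate = 598.64 kg/s.
caustic reaching the mixer = 544.71 (from concentrate) + 458×0.686 = 858.9 kg/s.
Product flow = 598.64 + 458 = 1056.6 kg/s; caustic fraction = 0.813.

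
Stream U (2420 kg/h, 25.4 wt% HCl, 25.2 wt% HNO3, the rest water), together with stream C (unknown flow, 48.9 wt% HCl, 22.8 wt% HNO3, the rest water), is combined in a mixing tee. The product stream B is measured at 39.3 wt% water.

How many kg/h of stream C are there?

2222 kg/h

Let C be the unknown flow. Total out = 2420 + C.
water balance: 1195.5 + 0.283·C = 0.393·(2420 + C)
(0.283 − 0.393)·C = 0.393×2420 − 1195.5 = -244.42
C = -244.42 / -0.110 = 2222 kg/h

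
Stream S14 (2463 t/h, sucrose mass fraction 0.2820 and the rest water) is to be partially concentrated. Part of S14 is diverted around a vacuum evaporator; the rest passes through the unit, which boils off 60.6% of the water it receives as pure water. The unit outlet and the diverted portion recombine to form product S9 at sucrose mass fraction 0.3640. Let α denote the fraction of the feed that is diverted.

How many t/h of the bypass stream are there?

1188 t/h

All 2463×0.282 = 694.57 t/h of sucrose reaches S9, so S9 = 694.57/0.364 = 1908.1 t/h and vapour = 554.85 t/h.
The evaporator receives (1−α)·2463 of feed at 0.718 water and removes 0.606 of that water:
0.606×0.718×(1−α)×2463 = 554.85
(1−α) = 554.85/1071.7 = 0.5177;  α = 0.4823.
Bypass flow = 0.4823×2463 = 1187.8 t/h.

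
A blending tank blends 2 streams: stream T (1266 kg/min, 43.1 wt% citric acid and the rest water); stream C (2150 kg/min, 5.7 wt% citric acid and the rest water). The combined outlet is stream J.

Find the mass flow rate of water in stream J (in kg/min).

water out = water in = 1266×0.569 + 2150×0.943 = 2747.8 kg/min.

2748 kg/min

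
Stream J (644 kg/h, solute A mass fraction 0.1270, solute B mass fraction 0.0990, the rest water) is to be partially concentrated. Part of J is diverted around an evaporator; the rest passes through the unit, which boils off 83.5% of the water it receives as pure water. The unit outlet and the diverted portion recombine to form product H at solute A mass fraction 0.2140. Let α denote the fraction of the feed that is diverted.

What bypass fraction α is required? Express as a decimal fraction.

0.371

All 644×0.127 = 81.788 kg/h of solute A reaches H, so H = 81.788/0.214 = 382.19 kg/h and vapour = 261.81 kg/h.
The evaporator receives (1−α)·644 of feed at 0.774 water and removes 0.835 of that water:
0.835×0.774×(1−α)×644 = 261.81
(1−α) = 261.81/416.21 = 0.6290;  α = 0.3710.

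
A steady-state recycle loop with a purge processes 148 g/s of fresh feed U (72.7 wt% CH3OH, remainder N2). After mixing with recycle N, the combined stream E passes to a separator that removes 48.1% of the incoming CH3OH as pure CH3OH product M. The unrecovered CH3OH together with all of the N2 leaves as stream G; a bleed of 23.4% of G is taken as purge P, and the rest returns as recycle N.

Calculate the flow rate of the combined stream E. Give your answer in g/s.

351.3 g/s

N2 enters only via U and leaves only via the purge: 148×0.273 = 0.234×(N2 in G), and the separator passes all N2, so N2 in E = N2 in G = 172.67 g/s.
CH3OH in E: m_A = 148×0.727 + (1−0.234)·(1−0.481)·m_A, so m_A = 107.6/0.6024 = 178.6 g/s.
E = 178.6 + 172.67 = 351.27 g/s.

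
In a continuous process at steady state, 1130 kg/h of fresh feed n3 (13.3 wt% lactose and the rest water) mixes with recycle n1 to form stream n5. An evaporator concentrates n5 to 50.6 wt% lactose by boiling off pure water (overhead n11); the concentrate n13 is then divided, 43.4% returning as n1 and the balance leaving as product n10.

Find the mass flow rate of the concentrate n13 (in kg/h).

Overall lactose balance (none leaves overhead): lactose in fresh feed = lactose in product, i.e. 1130×0.133 = (1−0.434)·n13·0.506.
n13 = 150.29/(0.506×0.566) = 524.76 kg/h.

524.8 kg/h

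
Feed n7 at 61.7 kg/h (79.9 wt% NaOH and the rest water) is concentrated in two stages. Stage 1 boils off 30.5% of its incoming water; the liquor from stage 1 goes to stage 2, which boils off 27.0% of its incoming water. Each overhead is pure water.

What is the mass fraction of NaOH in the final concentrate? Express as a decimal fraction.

0.887

water in feed = 61.7×0.201 = 12.402 kg/h.
After stage 1: water left = (1−0.305)×12.402 = 8.6192; stream total = 57.917 kg/h.
After stage 2: water left = (1−0.270)×8.6192 = 6.292; final concentrate = 55.59 kg/h.
NaOH fraction = 49.298/55.59 = 0.887.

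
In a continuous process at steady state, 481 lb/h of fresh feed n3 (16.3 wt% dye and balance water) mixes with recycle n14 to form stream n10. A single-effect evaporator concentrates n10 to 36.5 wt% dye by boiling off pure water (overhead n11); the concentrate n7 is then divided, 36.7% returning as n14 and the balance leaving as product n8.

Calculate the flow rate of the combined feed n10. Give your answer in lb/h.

605.5 lb/h

Overall dye balance (none leaves overhead): dye in fresh feed = dye in product, i.e. 481×0.163 = (1−0.367)·n7·0.365.
n7 = 78.403/(0.365×0.633) = 339.34 lb/h.
Recycle n14 = 0.367×339.34 = 124.54 lb/h.
Combined feed n10 = 481 + 124.54 = 605.54 lb/h.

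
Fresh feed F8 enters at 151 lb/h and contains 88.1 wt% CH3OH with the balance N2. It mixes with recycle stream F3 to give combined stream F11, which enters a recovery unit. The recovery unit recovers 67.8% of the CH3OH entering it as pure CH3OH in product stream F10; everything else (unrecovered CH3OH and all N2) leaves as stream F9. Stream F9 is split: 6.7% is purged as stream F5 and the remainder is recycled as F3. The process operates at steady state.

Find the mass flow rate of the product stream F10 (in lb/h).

128.9 lb/h

CH3OH in F11: m_A = 151×0.881 + (1−0.067)·(1−0.678)·m_A, so m_A = 133.03/0.6996 = 190.16 lb/h.
Product F10 = 0.678×190.16 = 128.93 lb/h.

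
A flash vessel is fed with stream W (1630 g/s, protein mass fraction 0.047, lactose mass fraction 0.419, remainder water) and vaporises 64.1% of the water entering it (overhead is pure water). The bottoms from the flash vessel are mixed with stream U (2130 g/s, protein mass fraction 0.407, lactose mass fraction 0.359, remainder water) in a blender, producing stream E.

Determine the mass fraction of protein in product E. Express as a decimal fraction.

Vapour removed = 0.641×0.534×1630 = 557.94 g/s; concentrate = 1072.1 g/s.
protein reaching the mixer = 76.61 (from concentrate) + 2130×0.407 = 943.52 g/s.
Product flow = 1072.1 + 2130 = 3202.1 g/s; protein fraction = 0.295.

0.295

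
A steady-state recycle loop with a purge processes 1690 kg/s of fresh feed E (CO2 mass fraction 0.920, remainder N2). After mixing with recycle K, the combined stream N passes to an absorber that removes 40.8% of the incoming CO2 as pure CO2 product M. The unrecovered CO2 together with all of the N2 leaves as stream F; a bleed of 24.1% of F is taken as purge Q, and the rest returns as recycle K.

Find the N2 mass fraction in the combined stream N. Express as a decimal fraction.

N2 enters only via E and leaves only via the purge: 1690×0.080 = 0.241×(N2 in F), and the absorber passes all N2, so N2 in N = N2 in F = 561 kg/s.
CO2 in N: m_A = 1690×0.920 + (1−0.241)·(1−0.408)·m_A, so m_A = 1554.8/0.5507 = 2823.5 kg/s.
N = 2823.5 + 561 = 3384.5 kg/s.
N2 fraction in N = 561/3384.5 = 0.166.

0.166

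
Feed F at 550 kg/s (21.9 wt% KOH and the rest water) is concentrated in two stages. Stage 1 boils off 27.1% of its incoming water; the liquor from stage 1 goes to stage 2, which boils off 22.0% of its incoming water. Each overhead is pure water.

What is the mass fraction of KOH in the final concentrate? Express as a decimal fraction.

0.3303

water in feed = 550×0.781 = 429.55 kg/s.
After stage 1: water left = (1−0.271)×429.55 = 313.14; stream total = 433.59 kg/s.
After stage 2: water left = (1−0.220)×313.14 = 244.25; final concentrate = 364.7 kg/s.
KOH fraction = 120.45/364.7 = 0.3303.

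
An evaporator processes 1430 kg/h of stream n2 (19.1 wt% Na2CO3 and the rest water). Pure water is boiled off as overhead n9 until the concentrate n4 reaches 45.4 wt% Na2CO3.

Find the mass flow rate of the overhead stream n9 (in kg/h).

828.4 kg/h

Na2CO3 is conserved: 1430×0.191 = 273.13 kg/h all reports to the concentrate.
Concentrate = 273.13/(target fraction) = 601.61 kg/h.
Overhead = 1430 − 601.61 = 828.39 kg/h.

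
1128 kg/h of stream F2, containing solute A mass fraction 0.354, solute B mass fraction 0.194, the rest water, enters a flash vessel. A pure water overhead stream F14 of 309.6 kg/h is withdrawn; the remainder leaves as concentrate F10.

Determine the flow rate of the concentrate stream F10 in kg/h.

818.4 kg/h

Concentrate = 1128 − 309.6 = 818.4 kg/h.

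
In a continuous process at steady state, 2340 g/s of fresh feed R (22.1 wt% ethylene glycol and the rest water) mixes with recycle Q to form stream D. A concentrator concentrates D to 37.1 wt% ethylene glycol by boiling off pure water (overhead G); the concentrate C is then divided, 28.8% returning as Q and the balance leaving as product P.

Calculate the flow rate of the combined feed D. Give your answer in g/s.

2904 g/s

Overall ethylene glycol balance (none leaves overhead): ethylene glycol in fresh feed = ethylene glycol in product, i.e. 2340×0.221 = (1−0.288)·C·0.371.
C = 517.14/(0.371×0.712) = 1957.7 g/s.
Recycle Q = 0.288×1957.7 = 563.83 g/s.
Combined feed D = 2340 + 563.83 = 2903.8 g/s.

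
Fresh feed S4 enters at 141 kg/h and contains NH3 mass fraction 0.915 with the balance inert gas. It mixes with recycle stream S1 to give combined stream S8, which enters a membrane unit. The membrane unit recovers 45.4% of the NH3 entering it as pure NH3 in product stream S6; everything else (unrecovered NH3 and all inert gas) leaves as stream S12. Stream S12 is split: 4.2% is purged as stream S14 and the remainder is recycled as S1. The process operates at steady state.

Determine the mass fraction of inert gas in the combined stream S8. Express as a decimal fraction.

inert gas enters only via S4 and leaves only via the purge: 141×0.085 = 0.042×(inert gas in S12), and the membrane unit passes all inert gas, so inert gas in S8 = inert gas in S12 = 285.36 kg/h.
NH3 in S8: m_A = 141×0.915 + (1−0.042)·(1−0.454)·m_A, so m_A = 129.02/0.4769 = 270.51 kg/h.
S8 = 270.51 + 285.36 = 555.87 kg/h.
inert gas fraction in S8 = 285.36/555.87 = 0.513.

0.513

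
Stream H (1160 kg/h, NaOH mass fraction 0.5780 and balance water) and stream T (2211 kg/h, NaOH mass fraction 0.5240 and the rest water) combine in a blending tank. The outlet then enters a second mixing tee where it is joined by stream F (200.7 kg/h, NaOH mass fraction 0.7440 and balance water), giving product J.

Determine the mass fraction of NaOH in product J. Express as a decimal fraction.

0.5539

Overall, product flow = 3571.7 kg/h.
NaOH in = 1160×0.578 + 2211×0.524 + 200.7×0.744 = 1978.4 kg/h.
NaOH fraction in J = 0.5539.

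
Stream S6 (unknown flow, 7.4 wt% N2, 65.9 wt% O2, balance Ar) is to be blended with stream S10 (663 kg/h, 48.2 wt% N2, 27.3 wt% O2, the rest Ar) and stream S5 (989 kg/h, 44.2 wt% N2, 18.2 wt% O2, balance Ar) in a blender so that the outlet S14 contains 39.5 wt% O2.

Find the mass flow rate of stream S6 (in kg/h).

Let S6 be the unknown flow. Total out = 1652 + S6.
O2 balance: 361 + 0.659·S6 = 0.395·(1652 + S6)
(0.659 − 0.395)·S6 = 0.395×1652 − 361 = 291.54
S6 = 291.54 / 0.264 = 1104.3 kg/h

1104 kg/h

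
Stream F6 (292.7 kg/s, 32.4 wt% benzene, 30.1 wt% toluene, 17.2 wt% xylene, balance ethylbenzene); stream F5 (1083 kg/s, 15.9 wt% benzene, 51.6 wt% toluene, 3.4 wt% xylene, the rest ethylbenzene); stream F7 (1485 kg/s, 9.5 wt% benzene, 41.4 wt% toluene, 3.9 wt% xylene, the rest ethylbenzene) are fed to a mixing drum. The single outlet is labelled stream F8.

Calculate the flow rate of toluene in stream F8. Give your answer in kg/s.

1262 kg/s

toluene out = toluene in = 292.7×0.301 + 1083×0.516 + 1485×0.414 = 1261.7 kg/s.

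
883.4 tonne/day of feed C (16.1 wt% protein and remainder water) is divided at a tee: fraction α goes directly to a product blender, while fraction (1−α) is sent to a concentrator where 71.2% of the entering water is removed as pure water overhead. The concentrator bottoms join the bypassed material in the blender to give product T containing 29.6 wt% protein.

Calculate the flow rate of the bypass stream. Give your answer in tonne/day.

All 883.4×0.161 = 142.23 tonne/day of protein reaches T, so T = 142.23/0.296 = 480.5 tonne/day and vapour = 402.9 tonne/day.
The evaporator receives (1−α)·883.4 of feed at 0.839 water and removes 0.712 of that water:
0.712×0.839×(1−α)×883.4 = 402.9
(1−α) = 402.9/527.71 = 0.7635;  α = 0.2365.
Bypass flow = 0.2365×883.4 = 208.94 tonne/day.

208.9 tonne/day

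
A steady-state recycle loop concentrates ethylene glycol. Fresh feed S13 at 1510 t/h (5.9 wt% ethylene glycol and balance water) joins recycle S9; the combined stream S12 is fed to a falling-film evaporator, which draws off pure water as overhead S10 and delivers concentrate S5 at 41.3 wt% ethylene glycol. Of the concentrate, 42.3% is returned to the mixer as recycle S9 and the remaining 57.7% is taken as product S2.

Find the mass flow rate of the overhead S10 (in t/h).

Overall ethylene glycol balance (none leaves overhead): ethylene glycol in fresh feed = ethylene glycol in product, i.e. 1510×0.059 = (1−0.423)·S5·0.413.
S5 = 89.09/(0.413×0.577) = 373.85 t/h.
Recycle S9 = 0.423×373.85 = 158.14 t/h.
Combined feed S12 = 1510 + 158.14 = 1668.1 t/h.
Overhead S10 = S12 − S5 = 1668.1 − 373.85 = 1294.3 t/h.

1294 t/h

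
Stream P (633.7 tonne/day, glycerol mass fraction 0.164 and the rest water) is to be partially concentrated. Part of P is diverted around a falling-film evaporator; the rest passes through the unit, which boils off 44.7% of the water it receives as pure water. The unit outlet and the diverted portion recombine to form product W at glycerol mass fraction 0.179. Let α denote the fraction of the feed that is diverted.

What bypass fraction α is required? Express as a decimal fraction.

0.776

All 633.7×0.164 = 103.93 tonne/day of glycerol reaches W, so W = 103.93/0.179 = 580.6 tonne/day and vapour = 53.103 tonne/day.
The evaporator receives (1−α)·633.7 of feed at 0.836 water and removes 0.447 of that water:
0.447×0.836×(1−α)×633.7 = 53.103
(1−α) = 53.103/236.81 = 0.2242;  α = 0.7758.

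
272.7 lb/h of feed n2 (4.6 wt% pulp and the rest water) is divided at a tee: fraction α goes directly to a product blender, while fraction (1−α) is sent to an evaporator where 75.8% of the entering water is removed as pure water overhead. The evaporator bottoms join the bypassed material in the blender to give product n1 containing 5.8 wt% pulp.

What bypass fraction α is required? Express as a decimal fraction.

0.714

All 272.7×0.046 = 12.544 lb/h of pulp reaches n1, so n1 = 12.544/0.058 = 216.28 lb/h and vapour = 56.421 lb/h.
The evaporator receives (1−α)·272.7 of feed at 0.954 water and removes 0.758 of that water:
0.758×0.954×(1−α)×272.7 = 56.421
(1−α) = 56.421/197.2 = 0.2861;  α = 0.7139.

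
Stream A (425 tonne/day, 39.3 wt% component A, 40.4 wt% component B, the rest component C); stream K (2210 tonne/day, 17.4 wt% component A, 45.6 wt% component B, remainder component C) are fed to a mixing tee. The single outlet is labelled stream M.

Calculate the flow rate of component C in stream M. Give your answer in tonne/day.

component C out = component C in = 425×0.203 + 2210×0.370 = 903.98 tonne/day.

904 tonne/day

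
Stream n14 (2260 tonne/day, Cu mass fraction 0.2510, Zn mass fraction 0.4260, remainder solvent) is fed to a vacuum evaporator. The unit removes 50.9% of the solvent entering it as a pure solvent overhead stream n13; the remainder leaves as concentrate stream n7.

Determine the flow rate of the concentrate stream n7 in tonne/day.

1888 tonne/day

solvent entering = 2260×0.323 = 729.98 tonne/day; overhead removed = 0.509×729.98 = 371.56 tonne/day.
Concentrate = 2260 − 371.56 = 1888.4 tonne/day.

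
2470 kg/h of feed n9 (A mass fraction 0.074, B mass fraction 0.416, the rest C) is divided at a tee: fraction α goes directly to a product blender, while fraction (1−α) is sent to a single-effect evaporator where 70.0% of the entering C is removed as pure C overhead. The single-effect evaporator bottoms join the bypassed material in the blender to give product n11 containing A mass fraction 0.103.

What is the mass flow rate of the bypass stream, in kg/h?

522 kg/h

All 2470×0.074 = 182.78 kg/h of A reaches n11, so n11 = 182.78/0.103 = 1774.6 kg/h and vapour = 695.44 kg/h.
The evaporator receives (1−α)·2470 of feed at 0.510 C and removes 0.700 of that C:
0.700×0.510×(1−α)×2470 = 695.44
(1−α) = 695.44/881.79 = 0.7887;  α = 0.2113.
Bypass flow = 0.2113×2470 = 522 kg/h.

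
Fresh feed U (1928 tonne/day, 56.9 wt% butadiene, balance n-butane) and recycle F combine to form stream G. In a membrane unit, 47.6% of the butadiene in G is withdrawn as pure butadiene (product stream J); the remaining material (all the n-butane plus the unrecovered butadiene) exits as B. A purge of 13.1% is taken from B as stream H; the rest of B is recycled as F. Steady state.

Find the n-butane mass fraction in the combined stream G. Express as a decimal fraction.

0.7590

n-butane enters only via U and leaves only via the purge: 1928×0.431 = 0.131×(n-butane in B), and the membrane unit passes all n-butane, so n-butane in G = n-butane in B = 6343.3 tonne/day.
butadiene in G: m_A = 1928×0.569 + (1−0.131)·(1−0.476)·m_A, so m_A = 1097/0.5446 = 2014.2 tonne/day.
G = 2014.2 + 6343.3 = 8357.5 tonne/day.
n-butane fraction in G = 6343.3/8357.5 = 0.7590.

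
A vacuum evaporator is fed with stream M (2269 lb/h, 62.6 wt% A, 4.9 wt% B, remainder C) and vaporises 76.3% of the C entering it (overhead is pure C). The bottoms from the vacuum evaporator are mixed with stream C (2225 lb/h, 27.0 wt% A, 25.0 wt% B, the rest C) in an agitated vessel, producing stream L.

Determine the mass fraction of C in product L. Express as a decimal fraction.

0.3161

Vapour removed = 0.763×0.325×2269 = 562.66 lb/h; concentrate = 1706.3 lb/h.
C reaching the mixer = 174.77 (from concentrate) + 2225×0.480 = 1242.8 lb/h.
Product flow = 1706.3 + 2225 = 3931.3 lb/h; C fraction = 0.3161.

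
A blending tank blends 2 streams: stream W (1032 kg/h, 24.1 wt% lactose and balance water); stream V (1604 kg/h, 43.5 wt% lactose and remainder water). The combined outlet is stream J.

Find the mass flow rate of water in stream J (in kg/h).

water out = water in = 1032×0.759 + 1604×0.565 = 1689.5 kg/h.

1690 kg/h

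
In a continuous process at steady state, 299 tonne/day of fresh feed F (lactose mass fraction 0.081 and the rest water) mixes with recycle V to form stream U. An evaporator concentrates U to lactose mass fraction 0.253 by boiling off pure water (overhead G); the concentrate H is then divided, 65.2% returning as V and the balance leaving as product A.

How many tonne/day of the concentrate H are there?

Overall lactose balance (none leaves overhead): lactose in fresh feed = lactose in product, i.e. 299×0.081 = (1−0.652)·H·0.253.
H = 24.219/(0.253×0.348) = 275.08 tonne/day.

275.1 tonne/day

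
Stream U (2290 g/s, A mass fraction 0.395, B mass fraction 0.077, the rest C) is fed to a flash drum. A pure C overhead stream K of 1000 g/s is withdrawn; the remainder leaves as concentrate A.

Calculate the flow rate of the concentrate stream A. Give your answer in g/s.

1290 g/s

Concentrate = 2290 − 1000 = 1290 g/s.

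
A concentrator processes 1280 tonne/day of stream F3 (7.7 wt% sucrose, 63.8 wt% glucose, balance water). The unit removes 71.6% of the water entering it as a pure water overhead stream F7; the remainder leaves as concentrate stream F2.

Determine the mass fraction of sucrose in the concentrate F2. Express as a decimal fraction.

0.097

sucrose is not removed: 1280×0.077 = 98.56 tonne/day of sucrose enters F2.
water entering = 1280×0.285 = 364.8 tonne/day; overhead removed = 0.716×364.8 = 261.2 tonne/day.
Concentrate = 1280 − 261.2 = 1018.8 tonne/day.
Mass fraction = 98.56/1018.8 = 0.097.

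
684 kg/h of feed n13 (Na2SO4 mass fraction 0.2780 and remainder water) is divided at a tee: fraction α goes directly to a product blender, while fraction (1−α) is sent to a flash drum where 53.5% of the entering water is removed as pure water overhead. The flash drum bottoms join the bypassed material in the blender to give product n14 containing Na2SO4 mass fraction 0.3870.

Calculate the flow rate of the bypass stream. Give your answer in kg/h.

185.3 kg/h

All 684×0.278 = 190.15 kg/h of Na2SO4 reaches n14, so n14 = 190.15/0.387 = 491.35 kg/h and vapour = 192.65 kg/h.
The evaporator receives (1−α)·684 of feed at 0.722 water and removes 0.535 of that water:
0.535×0.722×(1−α)×684 = 192.65
(1−α) = 192.65/264.21 = 0.7292;  α = 0.2708.
Bypass flow = 0.2708×684 = 185.25 kg/h.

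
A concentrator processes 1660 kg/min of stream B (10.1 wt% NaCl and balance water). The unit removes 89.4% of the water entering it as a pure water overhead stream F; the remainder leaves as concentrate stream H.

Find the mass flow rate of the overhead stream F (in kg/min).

1334 kg/min

water entering = 1660×0.899 = 1492.3 kg/min; overhead removed = 0.894×1492.3 = 1334.2 kg/min.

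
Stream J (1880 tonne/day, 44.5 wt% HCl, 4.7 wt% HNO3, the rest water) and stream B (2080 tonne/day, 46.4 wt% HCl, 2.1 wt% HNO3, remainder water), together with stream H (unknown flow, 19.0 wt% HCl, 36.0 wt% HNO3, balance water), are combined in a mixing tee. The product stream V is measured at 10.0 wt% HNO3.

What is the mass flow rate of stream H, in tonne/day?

1015 tonne/day

Let H be the unknown flow. Total out = 3960 + H.
HNO3 balance: 132.04 + 0.360·H = 0.100·(3960 + H)
(0.360 − 0.100)·H = 0.100×3960 − 132.04 = 263.96
H = 263.96 / 0.260 = 1015.2 tonne/day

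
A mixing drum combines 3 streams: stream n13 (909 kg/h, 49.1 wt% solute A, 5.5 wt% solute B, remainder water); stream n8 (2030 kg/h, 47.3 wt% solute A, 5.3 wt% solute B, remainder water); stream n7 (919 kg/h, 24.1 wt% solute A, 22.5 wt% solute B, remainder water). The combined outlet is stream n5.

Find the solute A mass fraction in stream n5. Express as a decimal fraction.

0.422

Total flow out = 909 + 2030 + 919 = 3858 kg/h.
solute A in = 909×0.491 + 2030×0.473 + 919×0.241 = 1628 kg/h.
solute A mass fraction in n5 = 1628/3858 = 0.422.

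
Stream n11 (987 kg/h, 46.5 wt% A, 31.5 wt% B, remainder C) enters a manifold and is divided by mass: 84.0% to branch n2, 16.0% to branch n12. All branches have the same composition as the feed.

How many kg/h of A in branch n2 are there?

385.5 kg/h

Branch n2 total = 0.840×987 = 829.08 kg/h.
A in n2 = 0.465×829.08 = 385.52 kg/h.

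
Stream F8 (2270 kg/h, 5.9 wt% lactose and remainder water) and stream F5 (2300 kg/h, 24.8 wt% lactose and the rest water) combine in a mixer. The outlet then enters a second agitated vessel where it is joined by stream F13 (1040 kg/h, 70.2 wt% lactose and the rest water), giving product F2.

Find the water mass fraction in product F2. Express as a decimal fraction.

0.744

Overall, product flow = 5610 kg/h.
water in = 2270×0.941 + 2300×0.752 + 1040×0.298 = 4175.6 kg/h.
water fraction in F2 = 0.744.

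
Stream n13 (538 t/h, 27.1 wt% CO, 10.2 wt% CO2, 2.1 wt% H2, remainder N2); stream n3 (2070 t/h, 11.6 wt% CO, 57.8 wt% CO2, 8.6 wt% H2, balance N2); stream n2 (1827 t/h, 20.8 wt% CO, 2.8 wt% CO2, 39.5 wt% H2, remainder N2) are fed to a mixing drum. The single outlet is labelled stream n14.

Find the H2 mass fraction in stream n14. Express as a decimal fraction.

0.205

Total flow out = 538 + 2070 + 1827 = 4435 t/h.
H2 in = 538×0.021 + 2070×0.086 + 1827×0.395 = 910.98 t/h.
H2 mass fraction in n14 = 910.98/4435 = 0.205.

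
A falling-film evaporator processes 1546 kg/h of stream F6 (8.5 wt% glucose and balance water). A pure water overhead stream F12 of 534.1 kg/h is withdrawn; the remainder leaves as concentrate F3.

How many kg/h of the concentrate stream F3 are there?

Concentrate = 1546 − 534.1 = 1011.9 kg/h.

1012 kg/h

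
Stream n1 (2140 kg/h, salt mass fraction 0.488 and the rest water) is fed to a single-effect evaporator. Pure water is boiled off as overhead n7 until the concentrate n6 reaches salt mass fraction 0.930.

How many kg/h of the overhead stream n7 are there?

salt is conserved: 2140×0.488 = 1044.3 kg/h all reports to the concentrate.
Concentrate = 1044.3/(target fraction) = 1122.9 kg/h.
Overhead = 2140 − 1122.9 = 1017.1 kg/h.

1017 kg/h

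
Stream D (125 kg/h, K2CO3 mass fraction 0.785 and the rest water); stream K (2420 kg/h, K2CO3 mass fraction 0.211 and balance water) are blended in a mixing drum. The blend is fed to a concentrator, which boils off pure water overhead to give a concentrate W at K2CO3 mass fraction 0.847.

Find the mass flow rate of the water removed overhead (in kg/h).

1826 kg/h

K2CO3 entering = 125×0.785 + 2420×0.211 = 608.75 kg/h.
All K2CO3 reports to W, so W = 608.75/0.847 = 718.71 kg/h.
Total feed = 2545 kg/h; overhead = 2545 − 718.71 = 1826.3 kg/h.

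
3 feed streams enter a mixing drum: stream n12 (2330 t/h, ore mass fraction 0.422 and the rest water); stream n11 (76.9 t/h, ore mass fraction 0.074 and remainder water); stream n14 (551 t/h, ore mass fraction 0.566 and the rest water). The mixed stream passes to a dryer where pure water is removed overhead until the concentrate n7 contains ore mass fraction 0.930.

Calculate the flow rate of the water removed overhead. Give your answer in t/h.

ore entering = 2330×0.422 + 76.9×0.074 + 551×0.566 = 1300.8 t/h.
All ore reports to n7, so n7 = 1300.8/0.930 = 1398.7 t/h.
Total feed = 2957.9 t/h; overhead = 2957.9 − 1398.7 = 1559.2 t/h.

1559 t/h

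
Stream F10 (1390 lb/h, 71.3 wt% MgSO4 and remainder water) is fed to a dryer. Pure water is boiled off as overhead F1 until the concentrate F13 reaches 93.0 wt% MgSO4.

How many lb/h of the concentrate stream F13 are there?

MgSO4 is conserved: 1390×0.713 = 991.07 lb/h all reports to the concentrate.
Concentrate = 991.07/(target fraction) = 1065.7 lb/h.

1066 lb/h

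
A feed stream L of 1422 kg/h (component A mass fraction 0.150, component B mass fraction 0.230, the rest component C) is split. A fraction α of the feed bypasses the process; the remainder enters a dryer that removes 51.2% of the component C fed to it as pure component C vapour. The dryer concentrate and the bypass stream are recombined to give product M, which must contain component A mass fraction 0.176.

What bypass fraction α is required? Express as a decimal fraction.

All 1422×0.150 = 213.3 kg/h of component A reaches M, so M = 213.3/0.176 = 1211.9 kg/h and vapour = 210.07 kg/h.
The evaporator receives (1−α)·1422 of feed at 0.620 component C and removes 0.512 of that component C:
0.512×0.620×(1−α)×1422 = 210.07
(1−α) = 210.07/451.4 = 0.4654;  α = 0.5346.

0.535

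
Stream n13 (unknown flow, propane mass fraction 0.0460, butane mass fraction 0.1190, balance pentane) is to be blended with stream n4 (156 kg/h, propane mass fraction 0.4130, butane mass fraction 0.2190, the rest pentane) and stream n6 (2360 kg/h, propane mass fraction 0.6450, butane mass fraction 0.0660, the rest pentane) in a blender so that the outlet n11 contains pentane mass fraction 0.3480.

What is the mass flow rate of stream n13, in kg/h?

279.5 kg/h

Let n13 be the unknown flow. Total out = 2516 + n13.
pentane balance: 739.45 + 0.835·n13 = 0.348·(2516 + n13)
(0.835 − 0.348)·n13 = 0.348×2516 − 739.45 = 136.12
n13 = 136.12 / 0.487 = 279.51 kg/h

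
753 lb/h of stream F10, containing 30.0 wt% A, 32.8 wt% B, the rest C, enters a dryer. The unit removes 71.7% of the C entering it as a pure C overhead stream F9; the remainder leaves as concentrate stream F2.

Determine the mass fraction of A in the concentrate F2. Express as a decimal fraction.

0.409

A is not removed: 753×0.300 = 225.9 lb/h of A enters F2.
C entering = 753×0.372 = 280.12 lb/h; overhead removed = 0.717×280.12 = 200.84 lb/h.
Concentrate = 753 − 200.84 = 552.16 lb/h.
Mass fraction = 225.9/552.16 = 0.409.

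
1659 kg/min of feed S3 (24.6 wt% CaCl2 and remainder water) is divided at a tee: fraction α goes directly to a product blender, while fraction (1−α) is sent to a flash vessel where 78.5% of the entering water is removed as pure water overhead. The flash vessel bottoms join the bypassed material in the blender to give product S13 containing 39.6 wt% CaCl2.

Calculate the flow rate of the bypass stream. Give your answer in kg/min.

All 1659×0.246 = 408.11 kg/min of CaCl2 reaches S13, so S13 = 408.11/0.396 = 1030.6 kg/min and vapour = 628.41 kg/min.
The evaporator receives (1−α)·1659 of feed at 0.754 water and removes 0.785 of that water:
0.785×0.754×(1−α)×1659 = 628.41
(1−α) = 628.41/981.95 = 0.6400;  α = 0.3600.
Bypass flow = 0.3600×1659 = 597.3 kg/min.

597.3 kg/min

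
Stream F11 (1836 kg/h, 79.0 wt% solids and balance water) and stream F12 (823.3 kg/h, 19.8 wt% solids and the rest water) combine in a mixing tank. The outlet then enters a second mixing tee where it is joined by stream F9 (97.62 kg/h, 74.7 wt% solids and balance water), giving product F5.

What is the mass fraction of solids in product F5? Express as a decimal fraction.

0.6117

Overall, product flow = 2756.9 kg/h.
solids in = 1836×0.790 + 823.3×0.198 + 97.62×0.747 = 1686.4 kg/h.
solids fraction in F5 = 0.6117.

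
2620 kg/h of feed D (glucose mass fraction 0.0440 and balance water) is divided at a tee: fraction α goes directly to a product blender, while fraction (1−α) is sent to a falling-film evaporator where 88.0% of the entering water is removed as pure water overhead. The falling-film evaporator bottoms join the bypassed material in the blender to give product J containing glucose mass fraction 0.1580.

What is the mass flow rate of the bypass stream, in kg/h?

373 kg/h

All 2620×0.044 = 115.28 kg/h of glucose reaches J, so J = 115.28/0.158 = 729.62 kg/h and vapour = 1890.4 kg/h.
The evaporator receives (1−α)·2620 of feed at 0.956 water and removes 0.880 of that water:
0.880×0.956×(1−α)×2620 = 1890.4
(1−α) = 1890.4/2204.2 = 0.8576;  α = 0.1424.
Bypass flow = 0.1424×2620 = 372.97 kg/h.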